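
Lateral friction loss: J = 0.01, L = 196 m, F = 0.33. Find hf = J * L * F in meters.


hf = J * L * F = 0.01 * 196 * 0.33 = 0.6468 m

0.6468 m


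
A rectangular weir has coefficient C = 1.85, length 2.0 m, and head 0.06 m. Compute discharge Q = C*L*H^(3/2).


Q = C * L * H^(3/2) = 1.85 * 2.0 * 0.06^1.5 = 1.85 * 2.0 * 0.014697

0.0544 m^3/s


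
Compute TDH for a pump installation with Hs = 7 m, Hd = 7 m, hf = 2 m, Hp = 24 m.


TDH = Hs + Hd + hf + Hp = 7 + 7 + 2 + 24 = 40

40 m


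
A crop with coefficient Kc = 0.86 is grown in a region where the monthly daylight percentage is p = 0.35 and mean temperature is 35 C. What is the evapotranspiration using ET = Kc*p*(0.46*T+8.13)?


ET = Kc * p * (0.46*T + 8.13)
ET = 0.86 * 0.35 * (0.46*35 + 8.13)
ET = 0.86 * 0.35 * 24.2300

7.2932 mm/day


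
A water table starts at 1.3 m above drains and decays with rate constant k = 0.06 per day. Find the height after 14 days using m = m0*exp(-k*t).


m = m0 * exp(-k*t)
m = 1.3 * exp(-0.06 * 14)
m = 1.3 * exp(-0.8400)

0.5612 m


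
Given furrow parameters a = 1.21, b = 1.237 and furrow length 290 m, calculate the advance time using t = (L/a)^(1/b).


t = (L/a)^(1/b)
t = (290/1.21)^(1/1.237)
t = 239.669421^(1/1.237)

83.8874 min


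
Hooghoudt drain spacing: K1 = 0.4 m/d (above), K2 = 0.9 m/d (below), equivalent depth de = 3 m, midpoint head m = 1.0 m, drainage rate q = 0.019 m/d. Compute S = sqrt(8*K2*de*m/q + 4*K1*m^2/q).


S^2 = 8*K2*de*m/q + 4*K1*m^2/q
S^2 = 8*0.9*3*1.0/0.019 + 4*0.4*1.0^2/0.019
S = sqrt(1221.0526)

34.9436 m


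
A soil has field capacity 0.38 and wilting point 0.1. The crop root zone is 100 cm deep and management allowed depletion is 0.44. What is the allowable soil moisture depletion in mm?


SMD = (FC - PWP) * d * MAD * 10
SMD = (0.38 - 0.1) * 100 * 0.44 * 10
SMD = 0.2800 * 100 * 0.44 * 10

123.2000 mm


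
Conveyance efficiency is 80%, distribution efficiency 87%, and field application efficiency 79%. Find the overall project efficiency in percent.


Ec = 0.8, Eb = 0.87, Ea = 0.79
E = 0.8 * 0.87 * 0.79 * 100 = 54.9840%

54.9840 %


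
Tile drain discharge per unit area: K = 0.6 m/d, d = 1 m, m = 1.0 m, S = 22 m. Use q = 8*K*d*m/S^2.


q = 8*K*d*m/S^2
q = 8*0.6*1*1.0/22^2
q = 4.8000 / 484

0.0099 m/d


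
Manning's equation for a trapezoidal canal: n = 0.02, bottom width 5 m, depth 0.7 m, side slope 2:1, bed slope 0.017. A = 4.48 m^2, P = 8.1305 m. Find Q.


R = A/P = 4.48/8.1305 = 0.551012
Q = (1/0.02) * 4.48 * 0.551012^(2/3) * 0.017^0.5

19.6297 m^3/s


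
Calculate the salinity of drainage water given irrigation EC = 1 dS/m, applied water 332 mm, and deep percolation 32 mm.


EC_dw = EC_iw * D_iw / D_dw
EC_dw = 1 * 332 / 32
EC_dw = 332 / 32

10.3750 dS/m


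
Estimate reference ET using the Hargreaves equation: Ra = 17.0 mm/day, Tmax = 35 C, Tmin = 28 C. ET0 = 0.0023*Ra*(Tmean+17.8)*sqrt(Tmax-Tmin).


Tmean = (Tmax + Tmin)/2 = (35 + 28)/2 = 31.5
ET0 = 0.0023 * 17.0 * (31.5 + 17.8) * sqrt(35 - 28)
ET0 = 0.0023 * 17.0 * 49.3 * 2.645751

5.1000 mm/day


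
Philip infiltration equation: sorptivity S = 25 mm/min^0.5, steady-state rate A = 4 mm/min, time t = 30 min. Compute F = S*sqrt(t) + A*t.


F = S*sqrt(t) + A*t
F = 25*sqrt(30) + 4*30
F = 25*5.477226 + 120

256.9307 mm


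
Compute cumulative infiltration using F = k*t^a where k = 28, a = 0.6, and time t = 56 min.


F = k * t^a = 28 * 56^0.6
F = 28 * 11.192132

313.3797 mm


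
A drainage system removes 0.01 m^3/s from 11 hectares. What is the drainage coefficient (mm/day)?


DC = Q * 86400 / (A * 10000) * 1000
DC = 0.01 * 86400 / (11 * 10000) * 1000
DC = 864000.0000 / 110000

7.8545 mm/day


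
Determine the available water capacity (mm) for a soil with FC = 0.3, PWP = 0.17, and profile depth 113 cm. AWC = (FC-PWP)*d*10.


AWC = (FC - PWP) * d * 10
AWC = (0.3 - 0.17) * 113 * 10
AWC = 0.1300 * 113 * 10

146.9000 mm


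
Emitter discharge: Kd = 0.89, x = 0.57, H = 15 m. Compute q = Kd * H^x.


q = Kd * H^x = 0.89 * 15^0.57 = 0.89 * 4.681360

4.1664 L/h


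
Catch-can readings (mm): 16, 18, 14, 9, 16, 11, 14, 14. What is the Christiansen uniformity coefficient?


mean = 14.000000 mm
MAD = 2.000000 mm
CU = (1 - 2.000000/14.000000)*100

85.7143 %


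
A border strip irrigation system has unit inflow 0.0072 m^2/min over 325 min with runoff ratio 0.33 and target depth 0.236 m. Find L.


L = q*t/((1+r)*Z)
L = 0.0072*325/((1+0.33)*0.236)
L = 2.34/0.31388

7.4551 m


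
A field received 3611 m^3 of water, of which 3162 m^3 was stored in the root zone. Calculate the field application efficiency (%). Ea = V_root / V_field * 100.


Ea = V_root / V_field * 100 = 3162 / 3611 * 100 = 87.5658%

87.5658 %


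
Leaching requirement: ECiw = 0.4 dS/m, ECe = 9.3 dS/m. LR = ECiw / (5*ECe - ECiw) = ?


LR = ECiw / (5*ECe - ECiw)
LR = 0.4 / (5*9.3 - 0.4)
LR = 0.4 / 46.1000

0.0087


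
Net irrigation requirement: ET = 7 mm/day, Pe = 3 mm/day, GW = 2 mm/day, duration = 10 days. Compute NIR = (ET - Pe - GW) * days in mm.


Daily deficit = ET - Pe - GW = 7 - 3 - 2 = 2 mm/day
NIR = 2 * 10 = 20 mm

20.0000 mm


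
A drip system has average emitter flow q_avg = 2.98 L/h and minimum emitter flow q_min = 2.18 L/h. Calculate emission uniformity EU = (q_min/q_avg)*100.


EU = (q_min/q_avg)*100 = (2.18/2.98)*100 = 73.1544%

73.1544 %


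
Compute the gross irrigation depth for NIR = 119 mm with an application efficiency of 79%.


Ea = 79% = 0.79
GID = NIR / Ea = 119 / 0.79 = 150.6329 mm

150.6329 mm


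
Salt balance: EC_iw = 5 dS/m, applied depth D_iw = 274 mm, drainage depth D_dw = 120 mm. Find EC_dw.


EC_dw = EC_iw * D_iw / D_dw
EC_dw = 5 * 274 / 120
EC_dw = 1370 / 120

11.4167 dS/m


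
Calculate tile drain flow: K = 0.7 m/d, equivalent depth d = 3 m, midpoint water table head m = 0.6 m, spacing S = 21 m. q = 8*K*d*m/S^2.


q = 8*K*d*m/S^2
q = 8*0.7*3*0.6/21^2
q = 10.0800 / 441

0.0229 m/d


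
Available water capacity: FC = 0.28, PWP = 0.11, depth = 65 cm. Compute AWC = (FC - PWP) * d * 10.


AWC = (FC - PWP) * d * 10
AWC = (0.28 - 0.11) * 65 * 10
AWC = 0.1700 * 65 * 10

110.5000 mm


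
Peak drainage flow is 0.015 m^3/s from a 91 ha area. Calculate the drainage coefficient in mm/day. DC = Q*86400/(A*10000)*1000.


DC = Q * 86400 / (A * 10000) * 1000
DC = 0.015 * 86400 / (91 * 10000) * 1000
DC = 1296000.0000 / 910000

1.4242 mm/day


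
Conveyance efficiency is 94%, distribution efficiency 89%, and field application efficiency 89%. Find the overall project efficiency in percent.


Ec = 0.94, Eb = 0.89, Ea = 0.89
E = 0.94 * 0.89 * 0.89 * 100 = 74.4574%

74.4574 %


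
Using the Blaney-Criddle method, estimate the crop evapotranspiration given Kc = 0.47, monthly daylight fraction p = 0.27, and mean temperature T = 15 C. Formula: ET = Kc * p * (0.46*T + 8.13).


ET = Kc * p * (0.46*T + 8.13)
ET = 0.47 * 0.27 * (0.46*15 + 8.13)
ET = 0.47 * 0.27 * 15.0300

1.9073 mm/day


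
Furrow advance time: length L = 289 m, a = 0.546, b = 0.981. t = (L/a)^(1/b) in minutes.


t = (L/a)^(1/b)
t = (289/0.546)^(1/0.981)
t = 529.304029^(1/0.981)

597.6651 min


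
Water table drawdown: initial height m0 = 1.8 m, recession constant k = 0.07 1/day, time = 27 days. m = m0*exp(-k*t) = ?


m = m0 * exp(-k*t)
m = 1.8 * exp(-0.07 * 27)
m = 1.8 * exp(-1.8900)

0.2719 m


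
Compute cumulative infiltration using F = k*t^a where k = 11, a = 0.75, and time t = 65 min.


F = k * t^a = 11 * 65^0.75
F = 11 * 22.892067

251.8127 mm


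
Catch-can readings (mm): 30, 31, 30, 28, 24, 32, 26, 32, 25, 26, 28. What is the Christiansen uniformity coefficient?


mean = 28.363636 mm
MAD = 2.396694 mm
CU = (1 - 2.396694/28.363636)*100

91.5501 %


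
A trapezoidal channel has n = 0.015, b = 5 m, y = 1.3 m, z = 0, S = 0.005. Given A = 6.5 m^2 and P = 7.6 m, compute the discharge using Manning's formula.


R = A/P = 6.5/7.6 = 0.855263
Q = (1/0.015) * 6.5 * 0.855263^(2/3) * 0.005^0.5

27.6083 m^3/s


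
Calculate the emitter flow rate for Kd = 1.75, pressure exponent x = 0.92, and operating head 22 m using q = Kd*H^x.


q = Kd * H^x = 1.75 * 22^0.92 = 1.75 * 17.180226

30.0654 L/h


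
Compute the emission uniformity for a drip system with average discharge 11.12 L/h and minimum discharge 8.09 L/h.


EU = (q_min/q_avg)*100 = (8.09/11.12)*100 = 72.7518%

72.7518 %


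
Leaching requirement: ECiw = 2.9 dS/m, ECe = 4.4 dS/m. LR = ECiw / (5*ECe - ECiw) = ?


LR = ECiw / (5*ECe - ECiw)
LR = 2.9 / (5*4.4 - 2.9)
LR = 2.9 / 19.1000

0.1518


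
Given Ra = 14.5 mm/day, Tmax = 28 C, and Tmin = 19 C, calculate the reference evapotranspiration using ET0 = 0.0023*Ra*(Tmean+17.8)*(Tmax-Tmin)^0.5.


Tmean = (Tmax + Tmin)/2 = (28 + 19)/2 = 23.5
ET0 = 0.0023 * 14.5 * (23.5 + 17.8) * sqrt(28 - 19)
ET0 = 0.0023 * 14.5 * 41.3 * 3.000000

4.1321 mm/day


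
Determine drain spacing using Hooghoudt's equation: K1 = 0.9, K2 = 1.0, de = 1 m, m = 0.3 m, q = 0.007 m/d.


S^2 = 8*K2*de*m/q + 4*K1*m^2/q
S^2 = 8*1.0*1*0.3/0.007 + 4*0.9*0.3^2/0.007
S = sqrt(389.1429)

19.7267 m


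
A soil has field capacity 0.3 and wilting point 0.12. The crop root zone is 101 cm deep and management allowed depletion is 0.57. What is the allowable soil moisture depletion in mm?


SMD = (FC - PWP) * d * MAD * 10
SMD = (0.3 - 0.12) * 101 * 0.57 * 10
SMD = 0.1800 * 101 * 0.57 * 10

103.6260 mm


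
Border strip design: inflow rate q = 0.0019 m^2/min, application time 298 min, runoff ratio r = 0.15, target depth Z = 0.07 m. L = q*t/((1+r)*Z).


L = q*t/((1+r)*Z)
L = 0.0019*298/((1+0.15)*0.07)
L = 0.5662/0.0805

7.0335 m


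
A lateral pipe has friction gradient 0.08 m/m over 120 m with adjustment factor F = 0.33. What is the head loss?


hf = J * L * F = 0.08 * 120 * 0.33 = 3.1680 m

3.1680 m


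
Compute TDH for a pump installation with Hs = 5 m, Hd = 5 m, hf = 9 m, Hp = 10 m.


TDH = Hs + Hd + hf + Hp = 5 + 5 + 9 + 10 = 29

29 m


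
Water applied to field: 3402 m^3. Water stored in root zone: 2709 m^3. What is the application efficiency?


Ea = V_root / V_field * 100 = 2709 / 3402 * 100 = 79.6296%

79.6296 %


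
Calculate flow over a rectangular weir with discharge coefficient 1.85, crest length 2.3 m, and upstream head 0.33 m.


Q = C * L * H^(3/2) = 1.85 * 2.3 * 0.33^1.5 = 1.85 * 2.3 * 0.189571

0.8066 m^3/s


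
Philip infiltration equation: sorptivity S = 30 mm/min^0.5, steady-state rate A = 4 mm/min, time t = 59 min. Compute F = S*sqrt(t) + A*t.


F = S*sqrt(t) + A*t
F = 30*sqrt(59) + 4*59
F = 30*7.681146 + 236

466.4344 mm


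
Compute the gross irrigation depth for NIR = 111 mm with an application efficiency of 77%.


Ea = 77% = 0.77
GID = NIR / Ea = 111 / 0.77 = 144.1558 mm

144.1558 mm


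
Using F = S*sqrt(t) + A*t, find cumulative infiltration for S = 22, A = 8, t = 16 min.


F = S*sqrt(t) + A*t
F = 22*sqrt(16) + 8*16
F = 22*4.000000 + 128

216.0000 mm


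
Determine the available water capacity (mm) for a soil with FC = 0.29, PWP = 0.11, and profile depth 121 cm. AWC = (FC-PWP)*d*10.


AWC = (FC - PWP) * d * 10
AWC = (0.29 - 0.11) * 121 * 10
AWC = 0.1800 * 121 * 10

217.8000 mm


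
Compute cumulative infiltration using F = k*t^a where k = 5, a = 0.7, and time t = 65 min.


F = k * t^a = 5 * 65^0.7
F = 5 * 18.579728

92.8986 mm


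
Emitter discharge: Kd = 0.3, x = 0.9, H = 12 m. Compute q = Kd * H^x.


q = Kd * H^x = 0.3 * 12^0.9 = 0.3 * 9.359726

2.8079 L/h


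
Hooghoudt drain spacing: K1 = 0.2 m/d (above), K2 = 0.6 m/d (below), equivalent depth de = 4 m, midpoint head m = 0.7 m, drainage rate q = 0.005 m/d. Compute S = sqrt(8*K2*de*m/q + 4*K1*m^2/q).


S^2 = 8*K2*de*m/q + 4*K1*m^2/q
S^2 = 8*0.6*4*0.7/0.005 + 4*0.2*0.7^2/0.005
S = sqrt(2766.4000)

52.5966 m


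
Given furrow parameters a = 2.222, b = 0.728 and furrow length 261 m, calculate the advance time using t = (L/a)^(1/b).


t = (L/a)^(1/b)
t = (261/2.222)^(1/0.728)
t = 117.461746^(1/0.728)

697.0507 min


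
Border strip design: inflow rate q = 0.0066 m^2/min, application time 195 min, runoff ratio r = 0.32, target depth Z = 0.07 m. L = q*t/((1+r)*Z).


L = q*t/((1+r)*Z)
L = 0.0066*195/((1+0.32)*0.07)
L = 1.287/0.0924

13.9286 m


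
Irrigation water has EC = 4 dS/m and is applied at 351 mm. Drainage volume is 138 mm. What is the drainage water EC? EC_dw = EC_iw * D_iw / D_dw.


EC_dw = EC_iw * D_iw / D_dw
EC_dw = 4 * 351 / 138
EC_dw = 1404 / 138

10.1739 dS/m


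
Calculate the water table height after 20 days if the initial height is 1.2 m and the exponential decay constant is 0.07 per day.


m = m0 * exp(-k*t)
m = 1.2 * exp(-0.07 * 20)
m = 1.2 * exp(-1.4000)

0.2959 m


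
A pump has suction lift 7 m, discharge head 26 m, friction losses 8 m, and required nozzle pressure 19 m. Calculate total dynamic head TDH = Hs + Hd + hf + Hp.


TDH = Hs + Hd + hf + Hp = 7 + 26 + 8 + 19 = 60

60 m


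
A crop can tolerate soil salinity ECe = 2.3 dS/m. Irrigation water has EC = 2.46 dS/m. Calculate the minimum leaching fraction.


LR = ECiw / (5*ECe - ECiw)
LR = 2.46 / (5*2.3 - 2.46)
LR = 2.46 / 9.0400

0.2721


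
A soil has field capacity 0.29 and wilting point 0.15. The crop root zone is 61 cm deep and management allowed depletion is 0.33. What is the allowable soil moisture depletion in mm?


SMD = (FC - PWP) * d * MAD * 10
SMD = (0.29 - 0.15) * 61 * 0.33 * 10
SMD = 0.1400 * 61 * 0.33 * 10

28.1820 mm


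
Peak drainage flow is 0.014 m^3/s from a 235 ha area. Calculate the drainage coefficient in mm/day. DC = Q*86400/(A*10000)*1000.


DC = Q * 86400 / (A * 10000) * 1000
DC = 0.014 * 86400 / (235 * 10000) * 1000
DC = 1209600.0000 / 2350000

0.5147 mm/day


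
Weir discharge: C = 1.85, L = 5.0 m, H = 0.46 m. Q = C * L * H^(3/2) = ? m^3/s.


Q = C * L * H^(3/2) = 1.85 * 5.0 * 0.46^1.5 = 1.85 * 5.0 * 0.311987

2.8859 m^3/s


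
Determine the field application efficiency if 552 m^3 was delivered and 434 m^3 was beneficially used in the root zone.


Ea = V_root / V_field * 100 = 434 / 552 * 100 = 78.6232%

78.6232 %


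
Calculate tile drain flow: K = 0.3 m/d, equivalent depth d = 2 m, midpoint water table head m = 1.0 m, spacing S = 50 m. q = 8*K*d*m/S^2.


q = 8*K*d*m/S^2
q = 8*0.3*2*1.0/50^2
q = 4.8000 / 2500

0.0019 m/d


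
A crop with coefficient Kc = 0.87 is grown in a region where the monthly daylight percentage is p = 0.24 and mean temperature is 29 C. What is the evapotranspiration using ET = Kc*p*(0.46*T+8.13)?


ET = Kc * p * (0.46*T + 8.13)
ET = 0.87 * 0.24 * (0.46*29 + 8.13)
ET = 0.87 * 0.24 * 21.4700

4.4829 mm/day


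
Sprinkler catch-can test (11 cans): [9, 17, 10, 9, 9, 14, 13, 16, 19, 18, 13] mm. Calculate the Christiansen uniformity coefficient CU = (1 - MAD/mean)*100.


mean = 13.363636 mm
MAD = 3.123967 mm
CU = (1 - 3.123967/13.363636)*100

76.6234 %


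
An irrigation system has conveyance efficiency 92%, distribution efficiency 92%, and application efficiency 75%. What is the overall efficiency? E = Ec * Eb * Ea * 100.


Ec = 0.92, Eb = 0.92, Ea = 0.75
E = 0.92 * 0.92 * 0.75 * 100 = 63.4800%

63.4800 %


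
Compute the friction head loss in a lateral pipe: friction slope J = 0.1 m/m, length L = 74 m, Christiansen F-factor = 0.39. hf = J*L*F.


hf = J * L * F = 0.1 * 74 * 0.39 = 2.8860 m

2.8860 m


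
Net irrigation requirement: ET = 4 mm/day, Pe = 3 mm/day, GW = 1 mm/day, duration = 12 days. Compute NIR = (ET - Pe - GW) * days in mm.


Daily deficit = ET - Pe - GW = 4 - 3 - 1 = 0 mm/day
NIR = 0 * 12 = 0 mm

0 mm


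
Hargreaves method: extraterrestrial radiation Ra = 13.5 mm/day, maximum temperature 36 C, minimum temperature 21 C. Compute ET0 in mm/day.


Tmean = (Tmax + Tmin)/2 = (36 + 21)/2 = 28.5
ET0 = 0.0023 * 13.5 * (28.5 + 17.8) * sqrt(36 - 21)
ET0 = 0.0023 * 13.5 * 46.3 * 3.872983

5.5679 mm/day


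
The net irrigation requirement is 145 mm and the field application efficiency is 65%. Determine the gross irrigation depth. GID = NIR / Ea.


Ea = 65% = 0.65
GID = NIR / Ea = 145 / 0.65 = 223.0769 mm

223.0769 mm


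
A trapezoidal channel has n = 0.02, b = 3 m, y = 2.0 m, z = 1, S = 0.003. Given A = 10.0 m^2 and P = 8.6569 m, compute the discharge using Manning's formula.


R = A/P = 10.0/8.6569 = 1.155148
Q = (1/0.02) * 10.0 * 1.155148^(2/3) * 0.003^0.5

30.1501 m^3/s


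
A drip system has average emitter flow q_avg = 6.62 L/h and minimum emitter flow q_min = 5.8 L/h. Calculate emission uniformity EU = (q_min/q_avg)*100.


EU = (q_min/q_avg)*100 = (5.8/6.62)*100 = 87.6133%

87.6133 %


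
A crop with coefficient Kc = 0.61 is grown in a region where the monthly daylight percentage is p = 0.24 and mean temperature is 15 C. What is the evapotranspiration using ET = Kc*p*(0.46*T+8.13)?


ET = Kc * p * (0.46*T + 8.13)
ET = 0.61 * 0.24 * (0.46*15 + 8.13)
ET = 0.61 * 0.24 * 15.0300

2.2004 mm/day


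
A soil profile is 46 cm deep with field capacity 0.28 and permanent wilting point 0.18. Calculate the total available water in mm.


AWC = (FC - PWP) * d * 10
AWC = (0.28 - 0.18) * 46 * 10
AWC = 0.1000 * 46 * 10

46.0000 mm


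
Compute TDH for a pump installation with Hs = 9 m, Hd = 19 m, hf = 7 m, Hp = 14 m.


TDH = Hs + Hd + hf + Hp = 9 + 19 + 7 + 14 = 49

49 m


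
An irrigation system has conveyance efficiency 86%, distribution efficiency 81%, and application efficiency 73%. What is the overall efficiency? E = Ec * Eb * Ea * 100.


Ec = 0.86, Eb = 0.81, Ea = 0.73
E = 0.86 * 0.81 * 0.73 * 100 = 50.8518%

50.8518 %


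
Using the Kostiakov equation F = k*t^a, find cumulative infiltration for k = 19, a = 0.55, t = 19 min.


F = k * t^a = 19 * 19^0.55
F = 19 * 5.050269

95.9551 mm


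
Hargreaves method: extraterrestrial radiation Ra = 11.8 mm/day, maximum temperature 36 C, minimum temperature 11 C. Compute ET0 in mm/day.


Tmean = (Tmax + Tmin)/2 = (36 + 11)/2 = 23.5
ET0 = 0.0023 * 11.8 * (23.5 + 17.8) * sqrt(36 - 11)
ET0 = 0.0023 * 11.8 * 41.3 * 5.000000

5.6044 mm/day


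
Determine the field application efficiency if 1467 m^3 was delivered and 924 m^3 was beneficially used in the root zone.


Ea = V_root / V_field * 100 = 924 / 1467 * 100 = 62.9857%

62.9857 %


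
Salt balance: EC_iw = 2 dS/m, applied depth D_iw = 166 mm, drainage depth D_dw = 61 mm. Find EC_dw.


EC_dw = EC_iw * D_iw / D_dw
EC_dw = 2 * 166 / 61
EC_dw = 332 / 61

5.4426 dS/m


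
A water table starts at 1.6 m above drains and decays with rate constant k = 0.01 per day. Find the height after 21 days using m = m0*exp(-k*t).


m = m0 * exp(-k*t)
m = 1.6 * exp(-0.01 * 21)
m = 1.6 * exp(-0.2100)

1.2969 m


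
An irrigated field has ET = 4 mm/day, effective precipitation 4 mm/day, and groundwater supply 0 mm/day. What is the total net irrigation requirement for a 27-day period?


Daily deficit = ET - Pe - GW = 4 - 4 - 0 = 0 mm/day
NIR = 0 * 27 = 0 mm

0 mm


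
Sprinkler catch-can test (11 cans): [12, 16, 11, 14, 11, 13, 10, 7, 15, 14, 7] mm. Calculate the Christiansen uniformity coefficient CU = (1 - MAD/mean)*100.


mean = 11.818182 mm
MAD = 2.380165 mm
CU = (1 - 2.380165/11.818182)*100

79.8601 %


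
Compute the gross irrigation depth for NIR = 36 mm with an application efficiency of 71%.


Ea = 71% = 0.71
GID = NIR / Ea = 36 / 0.71 = 50.7042 mm

50.7042 mm


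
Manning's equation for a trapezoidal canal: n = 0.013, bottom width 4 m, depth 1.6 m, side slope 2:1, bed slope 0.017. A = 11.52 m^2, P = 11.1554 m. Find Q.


R = A/P = 11.52/11.1554 = 1.032684
Q = (1/0.013) * 11.52 * 1.032684^(2/3) * 0.017^0.5

118.0444 m^3/s


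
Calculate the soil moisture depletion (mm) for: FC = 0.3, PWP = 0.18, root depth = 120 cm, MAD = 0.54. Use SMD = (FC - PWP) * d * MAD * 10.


SMD = (FC - PWP) * d * MAD * 10
SMD = (0.3 - 0.18) * 120 * 0.54 * 10
SMD = 0.1200 * 120 * 0.54 * 10

77.7600 mm


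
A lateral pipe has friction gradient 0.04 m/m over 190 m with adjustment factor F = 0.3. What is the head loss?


hf = J * L * F = 0.04 * 190 * 0.3 = 2.2800 m

2.2800 m


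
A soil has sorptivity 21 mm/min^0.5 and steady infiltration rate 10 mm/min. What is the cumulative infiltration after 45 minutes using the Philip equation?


F = S*sqrt(t) + A*t
F = 21*sqrt(45) + 10*45
F = 21*6.708204 + 450

590.8723 mm


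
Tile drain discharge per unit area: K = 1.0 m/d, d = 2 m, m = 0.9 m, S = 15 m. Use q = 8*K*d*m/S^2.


q = 8*K*d*m/S^2
q = 8*1.0*2*0.9/15^2
q = 14.4000 / 225

0.0640 m/d


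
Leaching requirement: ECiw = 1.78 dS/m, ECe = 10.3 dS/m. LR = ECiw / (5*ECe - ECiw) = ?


LR = ECiw / (5*ECe - ECiw)
LR = 1.78 / (5*10.3 - 1.78)
LR = 1.78 / 49.7200

0.0358


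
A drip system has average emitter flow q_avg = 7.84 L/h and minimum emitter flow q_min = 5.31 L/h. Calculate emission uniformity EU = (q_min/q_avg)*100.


EU = (q_min/q_avg)*100 = (5.31/7.84)*100 = 67.7296%

67.7296 %


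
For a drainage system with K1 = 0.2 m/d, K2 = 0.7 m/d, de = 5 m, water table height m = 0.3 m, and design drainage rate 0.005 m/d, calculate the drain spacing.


S^2 = 8*K2*de*m/q + 4*K1*m^2/q
S^2 = 8*0.7*5*0.3/0.005 + 4*0.2*0.3^2/0.005
S = sqrt(1694.4000)

41.1631 m


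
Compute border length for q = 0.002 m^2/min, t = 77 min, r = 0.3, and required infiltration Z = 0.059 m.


L = q*t/((1+r)*Z)
L = 0.002*77/((1+0.3)*0.059)
L = 0.154/0.0767

2.0078 m


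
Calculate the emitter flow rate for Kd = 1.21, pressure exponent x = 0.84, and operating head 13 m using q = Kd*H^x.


q = Kd * H^x = 1.21 * 13^0.84 = 1.21 * 8.624073

10.4351 L/h


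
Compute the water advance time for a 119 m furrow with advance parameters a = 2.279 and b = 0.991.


t = (L/a)^(1/b)
t = (119/2.279)^(1/0.991)
t = 52.215884^(1/0.991)

54.1257 min


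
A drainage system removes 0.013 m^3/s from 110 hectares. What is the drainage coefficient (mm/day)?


DC = Q * 86400 / (A * 10000) * 1000
DC = 0.013 * 86400 / (110 * 10000) * 1000
DC = 1123200.0000 / 1100000

1.0211 mm/day


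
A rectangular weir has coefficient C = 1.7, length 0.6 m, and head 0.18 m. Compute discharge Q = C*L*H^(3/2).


Q = C * L * H^(3/2) = 1.7 * 0.6 * 0.18^1.5 = 1.7 * 0.6 * 0.076368

0.0779 m^3/s


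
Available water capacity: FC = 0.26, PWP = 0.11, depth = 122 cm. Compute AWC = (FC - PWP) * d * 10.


AWC = (FC - PWP) * d * 10
AWC = (0.26 - 0.11) * 122 * 10
AWC = 0.1500 * 122 * 10

183.0000 mm


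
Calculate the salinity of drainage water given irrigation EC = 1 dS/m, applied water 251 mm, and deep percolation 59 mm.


EC_dw = EC_iw * D_iw / D_dw
EC_dw = 1 * 251 / 59
EC_dw = 251 / 59

4.2542 dS/m


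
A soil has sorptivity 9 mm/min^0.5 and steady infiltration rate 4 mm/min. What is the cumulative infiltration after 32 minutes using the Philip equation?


F = S*sqrt(t) + A*t
F = 9*sqrt(32) + 4*32
F = 9*5.656854 + 128

178.9117 mm


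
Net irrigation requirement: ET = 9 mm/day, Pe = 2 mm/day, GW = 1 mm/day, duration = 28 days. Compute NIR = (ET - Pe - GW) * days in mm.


Daily deficit = ET - Pe - GW = 9 - 2 - 1 = 6 mm/day
NIR = 6 * 28 = 168 mm

168.0000 mm


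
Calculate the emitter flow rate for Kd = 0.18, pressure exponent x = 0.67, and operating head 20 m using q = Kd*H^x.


q = Kd * H^x = 0.18 * 20^0.67 = 0.18 * 7.442007

1.3396 L/h


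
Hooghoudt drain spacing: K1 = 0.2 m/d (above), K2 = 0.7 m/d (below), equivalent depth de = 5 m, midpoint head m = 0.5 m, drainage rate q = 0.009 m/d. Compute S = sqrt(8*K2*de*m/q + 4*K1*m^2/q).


S^2 = 8*K2*de*m/q + 4*K1*m^2/q
S^2 = 8*0.7*5*0.5/0.009 + 4*0.2*0.5^2/0.009
S = sqrt(1577.7778)

39.7213 m


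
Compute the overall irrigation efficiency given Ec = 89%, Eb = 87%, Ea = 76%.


Ec = 0.89, Eb = 0.87, Ea = 0.76
E = 0.89 * 0.87 * 0.76 * 100 = 58.8468%

58.8468 %


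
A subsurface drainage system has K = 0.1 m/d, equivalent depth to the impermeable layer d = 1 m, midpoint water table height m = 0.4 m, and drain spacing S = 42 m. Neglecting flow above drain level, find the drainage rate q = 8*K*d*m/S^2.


q = 8*K*d*m/S^2
q = 8*0.1*1*0.4/42^2
q = 0.3200 / 1764

1.8141e-04 m/d


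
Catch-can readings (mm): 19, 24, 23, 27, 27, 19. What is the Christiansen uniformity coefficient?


mean = 23.166667 mm
MAD = 2.833333 mm
CU = (1 - 2.833333/23.166667)*100

87.7698 %


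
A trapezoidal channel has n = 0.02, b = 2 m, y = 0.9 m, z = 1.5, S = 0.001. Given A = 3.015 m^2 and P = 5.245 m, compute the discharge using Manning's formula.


R = A/P = 3.015/5.245 = 0.574833
Q = (1/0.02) * 3.015 * 0.574833^(2/3) * 0.001^0.5

3.2957 m^3/s


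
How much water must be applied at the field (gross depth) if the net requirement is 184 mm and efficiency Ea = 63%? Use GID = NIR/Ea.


Ea = 63% = 0.63
GID = NIR / Ea = 184 / 0.63 = 292.0635 mm

292.0635 mm


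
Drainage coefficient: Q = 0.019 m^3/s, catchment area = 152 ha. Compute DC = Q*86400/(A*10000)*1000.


DC = Q * 86400 / (A * 10000) * 1000
DC = 0.019 * 86400 / (152 * 10000) * 1000
DC = 1641600.0000 / 1520000

1.0800 mm/day


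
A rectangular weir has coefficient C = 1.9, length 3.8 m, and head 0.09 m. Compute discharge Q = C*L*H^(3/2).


Q = C * L * H^(3/2) = 1.9 * 3.8 * 0.09^1.5 = 1.9 * 3.8 * 0.027000

0.1949 m^3/s


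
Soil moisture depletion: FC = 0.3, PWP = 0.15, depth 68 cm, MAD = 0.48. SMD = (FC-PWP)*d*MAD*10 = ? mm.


SMD = (FC - PWP) * d * MAD * 10
SMD = (0.3 - 0.15) * 68 * 0.48 * 10
SMD = 0.1500 * 68 * 0.48 * 10

48.9600 mm


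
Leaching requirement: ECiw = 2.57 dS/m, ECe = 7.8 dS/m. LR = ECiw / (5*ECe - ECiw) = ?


LR = ECiw / (5*ECe - ECiw)
LR = 2.57 / (5*7.8 - 2.57)
LR = 2.57 / 36.4300

0.0705


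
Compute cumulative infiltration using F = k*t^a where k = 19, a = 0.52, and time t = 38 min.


F = k * t^a = 19 * 38^0.52
F = 19 * 6.629602

125.9624 mm


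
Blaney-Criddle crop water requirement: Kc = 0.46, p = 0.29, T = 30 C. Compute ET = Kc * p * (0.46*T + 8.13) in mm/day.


ET = Kc * p * (0.46*T + 8.13)
ET = 0.46 * 0.29 * (0.46*30 + 8.13)
ET = 0.46 * 0.29 * 21.9300

2.9255 mm/day


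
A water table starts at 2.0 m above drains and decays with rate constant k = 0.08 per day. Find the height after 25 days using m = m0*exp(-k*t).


m = m0 * exp(-k*t)
m = 2.0 * exp(-0.08 * 25)
m = 2.0 * exp(-2.0000)

0.2707 m


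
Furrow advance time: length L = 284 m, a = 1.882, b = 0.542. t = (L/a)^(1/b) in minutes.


t = (L/a)^(1/b)
t = (284/1.882)^(1/0.542)
t = 150.903294^(1/0.542)

10465.0025 min


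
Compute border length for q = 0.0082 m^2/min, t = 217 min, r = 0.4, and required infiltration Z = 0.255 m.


L = q*t/((1+r)*Z)
L = 0.0082*217/((1+0.4)*0.255)
L = 1.7794/0.357

4.9843 m


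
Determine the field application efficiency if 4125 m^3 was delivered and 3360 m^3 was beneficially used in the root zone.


Ea = V_root / V_field * 100 = 3360 / 4125 * 100 = 81.4545%

81.4545 %


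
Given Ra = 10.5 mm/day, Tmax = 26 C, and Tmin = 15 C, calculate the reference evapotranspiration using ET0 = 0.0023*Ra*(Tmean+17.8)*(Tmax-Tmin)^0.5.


Tmean = (Tmax + Tmin)/2 = (26 + 15)/2 = 20.5
ET0 = 0.0023 * 10.5 * (20.5 + 17.8) * sqrt(26 - 15)
ET0 = 0.0023 * 10.5 * 38.3 * 3.316625

3.0677 mm/day


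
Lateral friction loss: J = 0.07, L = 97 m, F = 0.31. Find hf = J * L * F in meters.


hf = J * L * F = 0.07 * 97 * 0.31 = 2.1049 m

2.1049 m


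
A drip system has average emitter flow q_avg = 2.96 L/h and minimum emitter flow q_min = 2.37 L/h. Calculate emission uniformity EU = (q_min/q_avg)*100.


EU = (q_min/q_avg)*100 = (2.37/2.96)*100 = 80.0676%

80.0676 %


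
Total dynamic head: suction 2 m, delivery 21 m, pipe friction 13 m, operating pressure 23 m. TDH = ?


TDH = Hs + Hd + hf + Hp = 2 + 21 + 13 + 23 = 59

59 m


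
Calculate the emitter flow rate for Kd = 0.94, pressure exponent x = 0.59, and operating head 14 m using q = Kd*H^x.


q = Kd * H^x = 0.94 * 14^0.59 = 0.94 * 4.744774

4.4601 L/h


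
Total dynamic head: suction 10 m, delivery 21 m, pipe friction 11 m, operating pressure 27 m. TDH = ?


TDH = Hs + Hd + hf + Hp = 10 + 21 + 11 + 27 = 69

69 m


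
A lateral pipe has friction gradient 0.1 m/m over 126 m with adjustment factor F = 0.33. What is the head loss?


hf = J * L * F = 0.1 * 126 * 0.33 = 4.1580 m

4.1580 m


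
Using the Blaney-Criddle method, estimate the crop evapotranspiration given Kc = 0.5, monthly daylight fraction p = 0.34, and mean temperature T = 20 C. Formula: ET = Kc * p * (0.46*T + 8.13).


ET = Kc * p * (0.46*T + 8.13)
ET = 0.5 * 0.34 * (0.46*20 + 8.13)
ET = 0.5 * 0.34 * 17.3300

2.9461 mm/day


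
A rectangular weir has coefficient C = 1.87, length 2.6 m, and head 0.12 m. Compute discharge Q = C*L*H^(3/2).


Q = C * L * H^(3/2) = 1.87 * 2.6 * 0.12^1.5 = 1.87 * 2.6 * 0.041569

0.2021 m^3/s


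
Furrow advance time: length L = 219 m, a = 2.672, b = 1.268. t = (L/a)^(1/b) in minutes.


t = (L/a)^(1/b)
t = (219/2.672)^(1/1.268)
t = 81.961078^(1/1.268)

32.2964 min


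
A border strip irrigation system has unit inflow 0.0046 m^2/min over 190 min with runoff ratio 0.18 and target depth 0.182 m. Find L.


L = q*t/((1+r)*Z)
L = 0.0046*190/((1+0.18)*0.182)
L = 0.874/0.21476

4.0697 m


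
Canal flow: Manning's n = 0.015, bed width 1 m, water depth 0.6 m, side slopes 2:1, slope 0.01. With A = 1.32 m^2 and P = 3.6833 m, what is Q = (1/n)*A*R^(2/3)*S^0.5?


R = A/P = 1.32/3.6833 = 0.358374
Q = (1/0.015) * 1.32 * 0.358374^(2/3) * 0.01^0.5

4.4399 m^3/s


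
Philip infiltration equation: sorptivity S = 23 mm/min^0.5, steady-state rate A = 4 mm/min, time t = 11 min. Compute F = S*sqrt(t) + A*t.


F = S*sqrt(t) + A*t
F = 23*sqrt(11) + 4*11
F = 23*3.316625 + 44

120.2824 mm


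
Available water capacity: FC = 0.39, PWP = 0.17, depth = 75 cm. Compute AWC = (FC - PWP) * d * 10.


AWC = (FC - PWP) * d * 10
AWC = (0.39 - 0.17) * 75 * 10
AWC = 0.2200 * 75 * 10

165.0000 mm


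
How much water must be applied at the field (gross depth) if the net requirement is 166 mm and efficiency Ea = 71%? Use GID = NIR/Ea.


Ea = 71% = 0.71
GID = NIR / Ea = 166 / 0.71 = 233.8028 mm

233.8028 mm


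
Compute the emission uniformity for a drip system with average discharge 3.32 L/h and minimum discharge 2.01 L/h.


EU = (q_min/q_avg)*100 = (2.01/3.32)*100 = 60.5422%

60.5422 %


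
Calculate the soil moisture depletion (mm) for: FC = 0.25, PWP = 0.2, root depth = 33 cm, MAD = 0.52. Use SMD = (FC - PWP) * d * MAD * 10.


SMD = (FC - PWP) * d * MAD * 10
SMD = (0.25 - 0.2) * 33 * 0.52 * 10
SMD = 0.0500 * 33 * 0.52 * 10

8.5800 mm


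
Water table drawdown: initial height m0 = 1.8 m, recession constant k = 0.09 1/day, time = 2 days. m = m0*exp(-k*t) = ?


m = m0 * exp(-k*t)
m = 1.8 * exp(-0.09 * 2)
m = 1.8 * exp(-0.1800)

1.5035 m


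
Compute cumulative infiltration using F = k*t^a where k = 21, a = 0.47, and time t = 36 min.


F = k * t^a = 21 * 36^0.47
F = 21 * 5.388429

113.1570 mm


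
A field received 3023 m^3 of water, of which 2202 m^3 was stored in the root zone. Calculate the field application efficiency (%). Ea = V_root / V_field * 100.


Ea = V_root / V_field * 100 = 2202 / 3023 * 100 = 72.8415%

72.8415 %


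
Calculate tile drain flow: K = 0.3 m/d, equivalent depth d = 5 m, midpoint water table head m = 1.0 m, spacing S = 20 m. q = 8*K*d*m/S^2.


q = 8*K*d*m/S^2
q = 8*0.3*5*1.0/20^2
q = 12.0000 / 400

0.0300 m/d


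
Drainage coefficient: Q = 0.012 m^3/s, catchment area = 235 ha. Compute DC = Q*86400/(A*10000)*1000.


DC = Q * 86400 / (A * 10000) * 1000
DC = 0.012 * 86400 / (235 * 10000) * 1000
DC = 1036800.0000 / 2350000

0.4412 mm/day


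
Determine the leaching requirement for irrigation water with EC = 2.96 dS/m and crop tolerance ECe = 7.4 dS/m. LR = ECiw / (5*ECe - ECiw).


LR = ECiw / (5*ECe - ECiw)
LR = 2.96 / (5*7.4 - 2.96)
LR = 2.96 / 34.0400

0.0870


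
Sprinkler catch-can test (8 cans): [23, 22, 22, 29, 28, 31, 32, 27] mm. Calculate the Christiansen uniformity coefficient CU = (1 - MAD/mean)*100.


mean = 26.750000 mm
MAD = 3.312500 mm
CU = (1 - 3.312500/26.750000)*100

87.6168 %


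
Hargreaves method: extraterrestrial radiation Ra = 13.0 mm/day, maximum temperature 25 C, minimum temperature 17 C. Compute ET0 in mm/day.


Tmean = (Tmax + Tmin)/2 = (25 + 17)/2 = 21.0
ET0 = 0.0023 * 13.0 * (21.0 + 17.8) * sqrt(25 - 17)
ET0 = 0.0023 * 13.0 * 38.8 * 2.828427

3.2813 mm/day


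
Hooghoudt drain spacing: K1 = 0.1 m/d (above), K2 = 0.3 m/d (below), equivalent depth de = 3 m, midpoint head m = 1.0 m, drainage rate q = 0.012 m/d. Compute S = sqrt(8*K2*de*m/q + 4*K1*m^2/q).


S^2 = 8*K2*de*m/q + 4*K1*m^2/q
S^2 = 8*0.3*3*1.0/0.012 + 4*0.1*1.0^2/0.012
S = sqrt(633.3333)

25.1661 m


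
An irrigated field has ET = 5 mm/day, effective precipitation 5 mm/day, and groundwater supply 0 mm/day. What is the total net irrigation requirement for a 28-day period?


Daily deficit = ET - Pe - GW = 5 - 5 - 0 = 0 mm/day
NIR = 0 * 28 = 0 mm

0 mm


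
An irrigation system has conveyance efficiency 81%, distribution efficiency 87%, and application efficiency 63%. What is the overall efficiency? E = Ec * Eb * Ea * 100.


Ec = 0.81, Eb = 0.87, Ea = 0.63
E = 0.81 * 0.87 * 0.63 * 100 = 44.3961%

44.3961 %


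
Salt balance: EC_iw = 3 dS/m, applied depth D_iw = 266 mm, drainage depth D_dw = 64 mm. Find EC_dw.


EC_dw = EC_iw * D_iw / D_dw
EC_dw = 3 * 266 / 64
EC_dw = 798 / 64

12.4688 dS/m


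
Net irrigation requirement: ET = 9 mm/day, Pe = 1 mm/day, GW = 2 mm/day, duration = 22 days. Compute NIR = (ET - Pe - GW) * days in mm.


Daily deficit = ET - Pe - GW = 9 - 1 - 2 = 6 mm/day
NIR = 6 * 22 = 132 mm

132.0000 mm


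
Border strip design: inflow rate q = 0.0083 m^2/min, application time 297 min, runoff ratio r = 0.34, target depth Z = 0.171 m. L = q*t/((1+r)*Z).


L = q*t/((1+r)*Z)
L = 0.0083*297/((1+0.34)*0.171)
L = 2.4651/0.22914

10.7581 m


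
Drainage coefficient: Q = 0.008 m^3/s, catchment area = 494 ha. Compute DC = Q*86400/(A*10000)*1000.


DC = Q * 86400 / (A * 10000) * 1000
DC = 0.008 * 86400 / (494 * 10000) * 1000
DC = 691200.0000 / 4940000

0.1399 mm/day


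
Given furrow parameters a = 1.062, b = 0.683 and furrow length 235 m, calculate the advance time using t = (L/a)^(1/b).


t = (L/a)^(1/b)
t = (235/1.062)^(1/0.683)
t = 221.280603^(1/0.683)

2712.0593 min


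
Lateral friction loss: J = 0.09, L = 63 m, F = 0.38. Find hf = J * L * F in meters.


hf = J * L * F = 0.09 * 63 * 0.38 = 2.1546 m

2.1546 m


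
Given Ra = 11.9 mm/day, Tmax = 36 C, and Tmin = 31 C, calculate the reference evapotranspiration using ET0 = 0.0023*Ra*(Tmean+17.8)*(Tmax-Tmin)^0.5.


Tmean = (Tmax + Tmin)/2 = (36 + 31)/2 = 33.5
ET0 = 0.0023 * 11.9 * (33.5 + 17.8) * sqrt(36 - 31)
ET0 = 0.0023 * 11.9 * 51.3 * 2.236068

3.1396 mm/day


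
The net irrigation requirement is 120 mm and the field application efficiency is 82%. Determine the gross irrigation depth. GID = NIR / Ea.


Ea = 82% = 0.82
GID = NIR / Ea = 120 / 0.82 = 146.3415 mm

146.3415 mm


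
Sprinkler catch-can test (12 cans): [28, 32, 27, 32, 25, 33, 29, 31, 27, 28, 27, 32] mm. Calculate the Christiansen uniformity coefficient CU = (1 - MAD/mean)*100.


mean = 29.250000 mm
MAD = 2.291667 mm
CU = (1 - 2.291667/29.250000)*100

92.1652 %


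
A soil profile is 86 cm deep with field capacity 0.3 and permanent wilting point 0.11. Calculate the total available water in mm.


AWC = (FC - PWP) * d * 10
AWC = (0.3 - 0.11) * 86 * 10
AWC = 0.1900 * 86 * 10

163.4000 mm


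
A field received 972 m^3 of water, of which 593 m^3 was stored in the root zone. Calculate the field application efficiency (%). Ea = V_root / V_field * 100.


Ea = V_root / V_field * 100 = 593 / 972 * 100 = 61.0082%

61.0082 %


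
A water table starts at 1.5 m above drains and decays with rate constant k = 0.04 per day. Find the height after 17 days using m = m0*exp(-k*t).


m = m0 * exp(-k*t)
m = 1.5 * exp(-0.04 * 17)
m = 1.5 * exp(-0.6800)

0.7599 m


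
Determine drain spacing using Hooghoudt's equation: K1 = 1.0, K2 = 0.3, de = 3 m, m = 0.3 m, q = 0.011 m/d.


S^2 = 8*K2*de*m/q + 4*K1*m^2/q
S^2 = 8*0.3*3*0.3/0.011 + 4*1.0*0.3^2/0.011
S = sqrt(229.0909)

15.1357 m


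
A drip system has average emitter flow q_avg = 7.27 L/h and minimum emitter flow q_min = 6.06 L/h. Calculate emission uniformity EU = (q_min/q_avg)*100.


EU = (q_min/q_avg)*100 = (6.06/7.27)*100 = 83.3563%

83.3563 %


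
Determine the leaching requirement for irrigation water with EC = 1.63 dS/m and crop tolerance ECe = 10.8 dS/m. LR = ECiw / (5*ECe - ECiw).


LR = ECiw / (5*ECe - ECiw)
LR = 1.63 / (5*10.8 - 1.63)
LR = 1.63 / 52.3700

0.0311


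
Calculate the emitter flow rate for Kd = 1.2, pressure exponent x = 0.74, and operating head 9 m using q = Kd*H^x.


q = Kd * H^x = 1.2 * 9^0.74 = 1.2 * 5.083226

6.0999 L/h


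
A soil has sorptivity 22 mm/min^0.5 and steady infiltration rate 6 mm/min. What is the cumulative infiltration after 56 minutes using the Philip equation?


F = S*sqrt(t) + A*t
F = 22*sqrt(56) + 6*56
F = 22*7.483315 + 336

500.6329 mm


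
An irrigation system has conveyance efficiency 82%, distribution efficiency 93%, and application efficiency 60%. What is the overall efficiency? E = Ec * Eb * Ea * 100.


Ec = 0.82, Eb = 0.93, Ea = 0.6
E = 0.82 * 0.93 * 0.6 * 100 = 45.7560%

45.7560 %


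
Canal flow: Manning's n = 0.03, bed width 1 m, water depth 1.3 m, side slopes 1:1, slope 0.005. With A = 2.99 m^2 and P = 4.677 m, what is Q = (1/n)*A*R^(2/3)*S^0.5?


R = A/P = 2.99/4.677 = 0.639299
Q = (1/0.03) * 2.99 * 0.639299^(2/3) * 0.005^0.5

5.2300 m^3/s


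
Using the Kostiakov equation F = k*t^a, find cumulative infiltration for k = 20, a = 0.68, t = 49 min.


F = k * t^a = 20 * 49^0.68
F = 20 * 14.103709

282.0742 mm


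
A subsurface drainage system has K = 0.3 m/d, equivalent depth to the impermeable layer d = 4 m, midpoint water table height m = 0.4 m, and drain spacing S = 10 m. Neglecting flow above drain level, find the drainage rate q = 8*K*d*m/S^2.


q = 8*K*d*m/S^2
q = 8*0.3*4*0.4/10^2
q = 3.8400 / 100

0.0384 m/d


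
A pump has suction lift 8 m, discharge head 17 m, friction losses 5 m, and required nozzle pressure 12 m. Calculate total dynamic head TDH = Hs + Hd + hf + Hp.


TDH = Hs + Hd + hf + Hp = 8 + 17 + 5 + 12 = 42

42 m


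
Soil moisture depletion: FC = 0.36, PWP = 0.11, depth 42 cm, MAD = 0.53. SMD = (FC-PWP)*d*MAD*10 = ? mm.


SMD = (FC - PWP) * d * MAD * 10
SMD = (0.36 - 0.11) * 42 * 0.53 * 10
SMD = 0.2500 * 42 * 0.53 * 10

55.6500 mm


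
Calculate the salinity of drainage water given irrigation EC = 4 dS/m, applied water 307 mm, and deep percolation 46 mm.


EC_dw = EC_iw * D_iw / D_dw
EC_dw = 4 * 307 / 46
EC_dw = 1228 / 46

26.6957 dS/m


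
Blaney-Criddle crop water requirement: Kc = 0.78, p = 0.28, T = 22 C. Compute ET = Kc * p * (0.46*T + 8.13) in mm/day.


ET = Kc * p * (0.46*T + 8.13)
ET = 0.78 * 0.28 * (0.46*22 + 8.13)
ET = 0.78 * 0.28 * 18.2500

3.9858 mm/day


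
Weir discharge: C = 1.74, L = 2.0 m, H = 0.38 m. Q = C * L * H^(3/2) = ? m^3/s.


Q = C * L * H^(3/2) = 1.74 * 2.0 * 0.38^1.5 = 1.74 * 2.0 * 0.234248

0.8152 m^3/s


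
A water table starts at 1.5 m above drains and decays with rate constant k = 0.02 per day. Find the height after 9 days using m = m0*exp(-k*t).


m = m0 * exp(-k*t)
m = 1.5 * exp(-0.02 * 9)
m = 1.5 * exp(-0.1800)

1.2529 m


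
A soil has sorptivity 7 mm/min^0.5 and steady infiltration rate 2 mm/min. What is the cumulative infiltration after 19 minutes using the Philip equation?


F = S*sqrt(t) + A*t
F = 7*sqrt(19) + 2*19
F = 7*4.358899 + 38

68.5123 mm
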